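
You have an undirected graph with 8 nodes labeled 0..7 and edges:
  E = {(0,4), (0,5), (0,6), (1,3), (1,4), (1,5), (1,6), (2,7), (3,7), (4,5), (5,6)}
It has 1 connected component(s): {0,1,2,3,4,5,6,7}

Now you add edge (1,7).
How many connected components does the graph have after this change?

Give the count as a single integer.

Initial component count: 1
Add (1,7): endpoints already in same component. Count unchanged: 1.
New component count: 1

Answer: 1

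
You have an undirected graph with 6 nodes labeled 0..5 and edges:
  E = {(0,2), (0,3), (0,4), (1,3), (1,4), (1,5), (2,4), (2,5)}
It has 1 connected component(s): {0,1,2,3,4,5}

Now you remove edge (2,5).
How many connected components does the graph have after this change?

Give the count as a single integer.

Initial component count: 1
Remove (2,5): not a bridge. Count unchanged: 1.
  After removal, components: {0,1,2,3,4,5}
New component count: 1

Answer: 1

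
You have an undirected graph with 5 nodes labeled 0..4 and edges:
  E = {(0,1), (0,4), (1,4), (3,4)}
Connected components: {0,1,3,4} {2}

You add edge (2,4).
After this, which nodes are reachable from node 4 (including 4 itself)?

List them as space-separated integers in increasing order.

Before: nodes reachable from 4: {0,1,3,4}
Adding (2,4): merges 4's component with another. Reachability grows.
After: nodes reachable from 4: {0,1,2,3,4}

Answer: 0 1 2 3 4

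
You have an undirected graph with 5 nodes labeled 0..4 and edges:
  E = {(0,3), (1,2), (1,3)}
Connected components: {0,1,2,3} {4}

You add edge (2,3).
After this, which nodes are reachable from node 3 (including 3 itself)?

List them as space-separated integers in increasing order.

Before: nodes reachable from 3: {0,1,2,3}
Adding (2,3): both endpoints already in same component. Reachability from 3 unchanged.
After: nodes reachable from 3: {0,1,2,3}

Answer: 0 1 2 3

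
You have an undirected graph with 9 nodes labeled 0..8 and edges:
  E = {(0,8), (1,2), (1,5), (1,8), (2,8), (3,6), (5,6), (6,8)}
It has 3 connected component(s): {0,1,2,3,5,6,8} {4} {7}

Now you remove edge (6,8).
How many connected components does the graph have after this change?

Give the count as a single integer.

Initial component count: 3
Remove (6,8): not a bridge. Count unchanged: 3.
  After removal, components: {0,1,2,3,5,6,8} {4} {7}
New component count: 3

Answer: 3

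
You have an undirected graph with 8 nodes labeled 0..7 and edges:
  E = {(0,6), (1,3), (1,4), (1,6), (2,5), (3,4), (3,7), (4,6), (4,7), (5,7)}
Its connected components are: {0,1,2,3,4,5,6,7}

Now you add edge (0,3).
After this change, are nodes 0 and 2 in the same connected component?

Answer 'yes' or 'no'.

Answer: yes

Derivation:
Initial components: {0,1,2,3,4,5,6,7}
Adding edge (0,3): both already in same component {0,1,2,3,4,5,6,7}. No change.
New components: {0,1,2,3,4,5,6,7}
Are 0 and 2 in the same component? yes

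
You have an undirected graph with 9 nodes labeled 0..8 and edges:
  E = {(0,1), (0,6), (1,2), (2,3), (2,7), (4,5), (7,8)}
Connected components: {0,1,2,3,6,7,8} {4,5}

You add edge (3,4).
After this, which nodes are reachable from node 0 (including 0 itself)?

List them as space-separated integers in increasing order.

Before: nodes reachable from 0: {0,1,2,3,6,7,8}
Adding (3,4): merges 0's component with another. Reachability grows.
After: nodes reachable from 0: {0,1,2,3,4,5,6,7,8}

Answer: 0 1 2 3 4 5 6 7 8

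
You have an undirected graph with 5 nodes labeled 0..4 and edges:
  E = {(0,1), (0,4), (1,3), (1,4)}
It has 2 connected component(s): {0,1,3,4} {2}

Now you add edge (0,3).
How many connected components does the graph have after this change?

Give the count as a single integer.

Initial component count: 2
Add (0,3): endpoints already in same component. Count unchanged: 2.
New component count: 2

Answer: 2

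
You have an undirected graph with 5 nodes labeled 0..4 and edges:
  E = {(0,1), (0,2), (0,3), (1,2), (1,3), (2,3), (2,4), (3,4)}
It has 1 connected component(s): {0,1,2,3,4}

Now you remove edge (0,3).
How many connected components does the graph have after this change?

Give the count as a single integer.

Initial component count: 1
Remove (0,3): not a bridge. Count unchanged: 1.
  After removal, components: {0,1,2,3,4}
New component count: 1

Answer: 1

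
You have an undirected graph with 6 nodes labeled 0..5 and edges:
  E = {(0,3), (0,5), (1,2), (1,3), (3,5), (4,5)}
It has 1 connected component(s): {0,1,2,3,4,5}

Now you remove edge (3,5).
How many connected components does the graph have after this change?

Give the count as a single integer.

Answer: 1

Derivation:
Initial component count: 1
Remove (3,5): not a bridge. Count unchanged: 1.
  After removal, components: {0,1,2,3,4,5}
New component count: 1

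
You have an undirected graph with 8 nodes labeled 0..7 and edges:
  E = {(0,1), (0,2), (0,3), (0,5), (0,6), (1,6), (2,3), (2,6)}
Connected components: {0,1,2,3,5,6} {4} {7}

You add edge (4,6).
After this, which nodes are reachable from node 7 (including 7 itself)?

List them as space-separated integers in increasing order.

Answer: 7

Derivation:
Before: nodes reachable from 7: {7}
Adding (4,6): merges two components, but neither contains 7. Reachability from 7 unchanged.
After: nodes reachable from 7: {7}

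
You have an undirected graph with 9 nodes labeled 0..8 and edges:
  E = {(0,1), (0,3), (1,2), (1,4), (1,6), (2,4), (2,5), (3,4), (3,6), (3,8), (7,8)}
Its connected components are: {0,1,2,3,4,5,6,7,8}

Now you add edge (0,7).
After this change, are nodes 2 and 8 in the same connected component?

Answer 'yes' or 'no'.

Initial components: {0,1,2,3,4,5,6,7,8}
Adding edge (0,7): both already in same component {0,1,2,3,4,5,6,7,8}. No change.
New components: {0,1,2,3,4,5,6,7,8}
Are 2 and 8 in the same component? yes

Answer: yes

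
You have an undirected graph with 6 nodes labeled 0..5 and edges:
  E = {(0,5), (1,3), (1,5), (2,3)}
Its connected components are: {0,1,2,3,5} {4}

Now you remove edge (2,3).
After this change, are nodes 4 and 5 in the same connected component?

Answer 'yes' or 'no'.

Answer: no

Derivation:
Initial components: {0,1,2,3,5} {4}
Removing edge (2,3): it was a bridge — component count 2 -> 3.
New components: {0,1,3,5} {2} {4}
Are 4 and 5 in the same component? no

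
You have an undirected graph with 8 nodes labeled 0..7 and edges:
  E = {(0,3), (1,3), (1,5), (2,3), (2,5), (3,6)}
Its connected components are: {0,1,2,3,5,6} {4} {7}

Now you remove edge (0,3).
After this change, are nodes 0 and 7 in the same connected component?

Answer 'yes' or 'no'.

Initial components: {0,1,2,3,5,6} {4} {7}
Removing edge (0,3): it was a bridge — component count 3 -> 4.
New components: {0} {1,2,3,5,6} {4} {7}
Are 0 and 7 in the same component? no

Answer: no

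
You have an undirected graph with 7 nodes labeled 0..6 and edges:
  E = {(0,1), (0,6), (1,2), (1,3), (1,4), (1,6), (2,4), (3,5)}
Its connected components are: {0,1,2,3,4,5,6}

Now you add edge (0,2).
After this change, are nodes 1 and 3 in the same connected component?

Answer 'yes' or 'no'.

Initial components: {0,1,2,3,4,5,6}
Adding edge (0,2): both already in same component {0,1,2,3,4,5,6}. No change.
New components: {0,1,2,3,4,5,6}
Are 1 and 3 in the same component? yes

Answer: yes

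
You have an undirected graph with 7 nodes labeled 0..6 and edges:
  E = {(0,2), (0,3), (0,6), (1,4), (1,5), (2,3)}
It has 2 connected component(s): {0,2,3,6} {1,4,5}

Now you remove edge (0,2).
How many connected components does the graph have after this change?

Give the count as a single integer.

Initial component count: 2
Remove (0,2): not a bridge. Count unchanged: 2.
  After removal, components: {0,2,3,6} {1,4,5}
New component count: 2

Answer: 2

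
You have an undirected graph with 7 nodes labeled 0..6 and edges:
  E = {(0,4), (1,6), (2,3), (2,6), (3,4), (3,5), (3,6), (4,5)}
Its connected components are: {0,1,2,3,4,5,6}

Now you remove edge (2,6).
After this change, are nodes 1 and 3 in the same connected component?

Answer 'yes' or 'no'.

Initial components: {0,1,2,3,4,5,6}
Removing edge (2,6): not a bridge — component count unchanged at 1.
New components: {0,1,2,3,4,5,6}
Are 1 and 3 in the same component? yes

Answer: yes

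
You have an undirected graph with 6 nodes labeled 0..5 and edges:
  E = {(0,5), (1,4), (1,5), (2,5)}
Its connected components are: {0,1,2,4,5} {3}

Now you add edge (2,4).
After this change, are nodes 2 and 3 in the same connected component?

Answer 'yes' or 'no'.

Answer: no

Derivation:
Initial components: {0,1,2,4,5} {3}
Adding edge (2,4): both already in same component {0,1,2,4,5}. No change.
New components: {0,1,2,4,5} {3}
Are 2 and 3 in the same component? no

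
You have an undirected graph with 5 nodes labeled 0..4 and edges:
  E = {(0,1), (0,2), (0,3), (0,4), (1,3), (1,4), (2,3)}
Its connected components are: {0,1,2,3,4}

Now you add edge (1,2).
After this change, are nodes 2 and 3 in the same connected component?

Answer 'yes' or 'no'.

Answer: yes

Derivation:
Initial components: {0,1,2,3,4}
Adding edge (1,2): both already in same component {0,1,2,3,4}. No change.
New components: {0,1,2,3,4}
Are 2 and 3 in the same component? yes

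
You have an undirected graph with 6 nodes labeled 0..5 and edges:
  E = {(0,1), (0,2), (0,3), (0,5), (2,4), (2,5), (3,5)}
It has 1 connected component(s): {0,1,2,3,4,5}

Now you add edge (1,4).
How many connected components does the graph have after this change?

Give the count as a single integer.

Initial component count: 1
Add (1,4): endpoints already in same component. Count unchanged: 1.
New component count: 1

Answer: 1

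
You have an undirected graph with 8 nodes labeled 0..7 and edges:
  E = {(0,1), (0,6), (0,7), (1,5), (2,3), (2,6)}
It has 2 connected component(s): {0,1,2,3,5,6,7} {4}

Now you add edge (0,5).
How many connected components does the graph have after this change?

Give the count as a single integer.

Initial component count: 2
Add (0,5): endpoints already in same component. Count unchanged: 2.
New component count: 2

Answer: 2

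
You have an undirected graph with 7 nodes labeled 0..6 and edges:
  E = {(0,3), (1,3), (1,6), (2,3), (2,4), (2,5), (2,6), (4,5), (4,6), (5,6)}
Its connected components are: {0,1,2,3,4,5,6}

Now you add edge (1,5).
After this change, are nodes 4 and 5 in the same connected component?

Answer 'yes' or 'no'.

Answer: yes

Derivation:
Initial components: {0,1,2,3,4,5,6}
Adding edge (1,5): both already in same component {0,1,2,3,4,5,6}. No change.
New components: {0,1,2,3,4,5,6}
Are 4 and 5 in the same component? yes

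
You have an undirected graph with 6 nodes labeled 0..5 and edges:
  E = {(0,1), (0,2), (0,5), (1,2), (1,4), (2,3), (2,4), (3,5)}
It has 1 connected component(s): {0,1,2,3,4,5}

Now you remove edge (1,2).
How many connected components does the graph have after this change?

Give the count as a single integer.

Answer: 1

Derivation:
Initial component count: 1
Remove (1,2): not a bridge. Count unchanged: 1.
  After removal, components: {0,1,2,3,4,5}
New component count: 1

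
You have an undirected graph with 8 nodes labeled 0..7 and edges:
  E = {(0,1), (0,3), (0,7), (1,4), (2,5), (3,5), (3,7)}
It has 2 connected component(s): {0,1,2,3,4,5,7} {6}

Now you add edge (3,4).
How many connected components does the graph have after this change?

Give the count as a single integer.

Answer: 2

Derivation:
Initial component count: 2
Add (3,4): endpoints already in same component. Count unchanged: 2.
New component count: 2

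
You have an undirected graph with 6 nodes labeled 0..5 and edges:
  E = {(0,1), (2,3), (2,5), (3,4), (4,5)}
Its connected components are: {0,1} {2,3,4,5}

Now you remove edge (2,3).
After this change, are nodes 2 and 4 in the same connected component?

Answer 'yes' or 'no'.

Answer: yes

Derivation:
Initial components: {0,1} {2,3,4,5}
Removing edge (2,3): not a bridge — component count unchanged at 2.
New components: {0,1} {2,3,4,5}
Are 2 and 4 in the same component? yes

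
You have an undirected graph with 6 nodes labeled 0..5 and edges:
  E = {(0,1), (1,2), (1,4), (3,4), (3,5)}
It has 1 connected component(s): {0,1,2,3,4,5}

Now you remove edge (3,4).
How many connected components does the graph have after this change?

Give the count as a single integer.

Initial component count: 1
Remove (3,4): it was a bridge. Count increases: 1 -> 2.
  After removal, components: {0,1,2,4} {3,5}
New component count: 2

Answer: 2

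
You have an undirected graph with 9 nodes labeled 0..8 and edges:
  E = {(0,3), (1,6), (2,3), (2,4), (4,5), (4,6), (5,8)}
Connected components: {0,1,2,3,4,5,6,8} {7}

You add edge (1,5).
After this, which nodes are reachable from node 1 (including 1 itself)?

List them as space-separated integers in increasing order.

Answer: 0 1 2 3 4 5 6 8

Derivation:
Before: nodes reachable from 1: {0,1,2,3,4,5,6,8}
Adding (1,5): both endpoints already in same component. Reachability from 1 unchanged.
After: nodes reachable from 1: {0,1,2,3,4,5,6,8}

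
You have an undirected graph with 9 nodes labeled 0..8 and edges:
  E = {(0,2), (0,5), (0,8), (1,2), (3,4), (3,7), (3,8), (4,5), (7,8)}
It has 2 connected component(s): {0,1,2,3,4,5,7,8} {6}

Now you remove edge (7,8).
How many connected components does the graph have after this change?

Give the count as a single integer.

Answer: 2

Derivation:
Initial component count: 2
Remove (7,8): not a bridge. Count unchanged: 2.
  After removal, components: {0,1,2,3,4,5,7,8} {6}
New component count: 2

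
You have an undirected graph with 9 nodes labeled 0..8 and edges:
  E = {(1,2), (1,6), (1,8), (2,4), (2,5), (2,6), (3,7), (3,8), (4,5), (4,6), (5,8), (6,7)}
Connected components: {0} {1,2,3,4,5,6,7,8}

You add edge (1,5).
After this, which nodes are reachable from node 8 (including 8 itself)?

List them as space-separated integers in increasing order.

Answer: 1 2 3 4 5 6 7 8

Derivation:
Before: nodes reachable from 8: {1,2,3,4,5,6,7,8}
Adding (1,5): both endpoints already in same component. Reachability from 8 unchanged.
After: nodes reachable from 8: {1,2,3,4,5,6,7,8}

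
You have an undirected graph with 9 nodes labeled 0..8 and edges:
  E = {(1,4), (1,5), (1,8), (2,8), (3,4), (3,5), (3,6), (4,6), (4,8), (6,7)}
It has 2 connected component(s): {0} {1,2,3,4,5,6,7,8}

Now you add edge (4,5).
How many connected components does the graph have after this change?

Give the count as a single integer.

Initial component count: 2
Add (4,5): endpoints already in same component. Count unchanged: 2.
New component count: 2

Answer: 2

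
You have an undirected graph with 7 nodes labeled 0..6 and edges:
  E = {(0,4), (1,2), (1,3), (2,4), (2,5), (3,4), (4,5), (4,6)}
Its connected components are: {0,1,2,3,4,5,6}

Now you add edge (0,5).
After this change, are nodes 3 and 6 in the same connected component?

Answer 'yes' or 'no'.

Initial components: {0,1,2,3,4,5,6}
Adding edge (0,5): both already in same component {0,1,2,3,4,5,6}. No change.
New components: {0,1,2,3,4,5,6}
Are 3 and 6 in the same component? yes

Answer: yes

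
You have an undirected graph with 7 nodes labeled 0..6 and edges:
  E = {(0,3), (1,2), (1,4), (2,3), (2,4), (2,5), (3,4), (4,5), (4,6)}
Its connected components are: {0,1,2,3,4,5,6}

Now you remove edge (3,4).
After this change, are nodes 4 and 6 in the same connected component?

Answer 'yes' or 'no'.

Initial components: {0,1,2,3,4,5,6}
Removing edge (3,4): not a bridge — component count unchanged at 1.
New components: {0,1,2,3,4,5,6}
Are 4 and 6 in the same component? yes

Answer: yes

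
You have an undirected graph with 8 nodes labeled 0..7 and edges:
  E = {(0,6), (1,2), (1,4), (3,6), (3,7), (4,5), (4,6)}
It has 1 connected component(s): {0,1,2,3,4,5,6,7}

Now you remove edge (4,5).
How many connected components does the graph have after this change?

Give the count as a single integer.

Answer: 2

Derivation:
Initial component count: 1
Remove (4,5): it was a bridge. Count increases: 1 -> 2.
  After removal, components: {0,1,2,3,4,6,7} {5}
New component count: 2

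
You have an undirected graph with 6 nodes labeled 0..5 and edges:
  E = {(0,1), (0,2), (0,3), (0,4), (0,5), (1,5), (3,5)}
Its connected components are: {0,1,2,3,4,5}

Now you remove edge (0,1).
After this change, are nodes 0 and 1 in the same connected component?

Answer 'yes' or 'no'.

Answer: yes

Derivation:
Initial components: {0,1,2,3,4,5}
Removing edge (0,1): not a bridge — component count unchanged at 1.
New components: {0,1,2,3,4,5}
Are 0 and 1 in the same component? yes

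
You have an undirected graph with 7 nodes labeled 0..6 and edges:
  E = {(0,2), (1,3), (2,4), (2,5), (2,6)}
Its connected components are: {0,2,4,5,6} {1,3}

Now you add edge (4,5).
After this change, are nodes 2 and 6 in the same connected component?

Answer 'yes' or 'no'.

Answer: yes

Derivation:
Initial components: {0,2,4,5,6} {1,3}
Adding edge (4,5): both already in same component {0,2,4,5,6}. No change.
New components: {0,2,4,5,6} {1,3}
Are 2 and 6 in the same component? yes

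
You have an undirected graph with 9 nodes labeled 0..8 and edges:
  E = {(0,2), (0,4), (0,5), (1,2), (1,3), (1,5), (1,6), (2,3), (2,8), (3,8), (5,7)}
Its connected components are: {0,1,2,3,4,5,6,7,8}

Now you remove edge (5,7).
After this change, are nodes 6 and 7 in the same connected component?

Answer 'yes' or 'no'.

Answer: no

Derivation:
Initial components: {0,1,2,3,4,5,6,7,8}
Removing edge (5,7): it was a bridge — component count 1 -> 2.
New components: {0,1,2,3,4,5,6,8} {7}
Are 6 and 7 in the same component? no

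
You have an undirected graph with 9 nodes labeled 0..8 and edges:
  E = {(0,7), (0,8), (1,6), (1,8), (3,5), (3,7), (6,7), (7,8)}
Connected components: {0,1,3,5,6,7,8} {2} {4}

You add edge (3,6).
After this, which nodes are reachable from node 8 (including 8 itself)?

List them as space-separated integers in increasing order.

Answer: 0 1 3 5 6 7 8

Derivation:
Before: nodes reachable from 8: {0,1,3,5,6,7,8}
Adding (3,6): both endpoints already in same component. Reachability from 8 unchanged.
After: nodes reachable from 8: {0,1,3,5,6,7,8}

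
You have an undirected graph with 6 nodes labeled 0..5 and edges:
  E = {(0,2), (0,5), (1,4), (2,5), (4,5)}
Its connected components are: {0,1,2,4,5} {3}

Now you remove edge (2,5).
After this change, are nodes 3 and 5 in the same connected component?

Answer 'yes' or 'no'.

Initial components: {0,1,2,4,5} {3}
Removing edge (2,5): not a bridge — component count unchanged at 2.
New components: {0,1,2,4,5} {3}
Are 3 and 5 in the same component? no

Answer: no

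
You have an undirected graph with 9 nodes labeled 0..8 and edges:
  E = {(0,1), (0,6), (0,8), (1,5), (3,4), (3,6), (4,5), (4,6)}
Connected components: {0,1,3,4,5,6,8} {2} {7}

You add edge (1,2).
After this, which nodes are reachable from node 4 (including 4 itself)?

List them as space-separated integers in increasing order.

Before: nodes reachable from 4: {0,1,3,4,5,6,8}
Adding (1,2): merges 4's component with another. Reachability grows.
After: nodes reachable from 4: {0,1,2,3,4,5,6,8}

Answer: 0 1 2 3 4 5 6 8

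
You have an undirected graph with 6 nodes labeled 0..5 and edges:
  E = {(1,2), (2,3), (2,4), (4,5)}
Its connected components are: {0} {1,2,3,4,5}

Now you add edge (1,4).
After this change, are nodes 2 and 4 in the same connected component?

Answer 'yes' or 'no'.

Initial components: {0} {1,2,3,4,5}
Adding edge (1,4): both already in same component {1,2,3,4,5}. No change.
New components: {0} {1,2,3,4,5}
Are 2 and 4 in the same component? yes

Answer: yes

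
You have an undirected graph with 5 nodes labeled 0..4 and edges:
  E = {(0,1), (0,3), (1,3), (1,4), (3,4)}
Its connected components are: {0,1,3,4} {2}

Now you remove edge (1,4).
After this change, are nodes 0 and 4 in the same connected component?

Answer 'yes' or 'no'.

Initial components: {0,1,3,4} {2}
Removing edge (1,4): not a bridge — component count unchanged at 2.
New components: {0,1,3,4} {2}
Are 0 and 4 in the same component? yes

Answer: yes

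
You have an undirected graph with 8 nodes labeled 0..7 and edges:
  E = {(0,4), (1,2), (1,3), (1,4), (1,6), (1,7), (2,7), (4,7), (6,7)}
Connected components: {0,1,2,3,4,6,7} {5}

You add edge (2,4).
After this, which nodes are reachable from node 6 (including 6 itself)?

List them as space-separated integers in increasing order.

Before: nodes reachable from 6: {0,1,2,3,4,6,7}
Adding (2,4): both endpoints already in same component. Reachability from 6 unchanged.
After: nodes reachable from 6: {0,1,2,3,4,6,7}

Answer: 0 1 2 3 4 6 7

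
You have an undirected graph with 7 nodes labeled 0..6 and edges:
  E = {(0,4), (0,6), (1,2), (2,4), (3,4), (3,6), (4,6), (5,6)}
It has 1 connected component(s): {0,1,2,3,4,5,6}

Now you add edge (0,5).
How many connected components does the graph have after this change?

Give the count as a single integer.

Answer: 1

Derivation:
Initial component count: 1
Add (0,5): endpoints already in same component. Count unchanged: 1.
New component count: 1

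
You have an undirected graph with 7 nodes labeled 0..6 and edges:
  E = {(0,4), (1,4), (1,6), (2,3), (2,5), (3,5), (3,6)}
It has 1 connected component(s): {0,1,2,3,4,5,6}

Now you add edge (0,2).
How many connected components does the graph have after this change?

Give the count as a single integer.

Answer: 1

Derivation:
Initial component count: 1
Add (0,2): endpoints already in same component. Count unchanged: 1.
New component count: 1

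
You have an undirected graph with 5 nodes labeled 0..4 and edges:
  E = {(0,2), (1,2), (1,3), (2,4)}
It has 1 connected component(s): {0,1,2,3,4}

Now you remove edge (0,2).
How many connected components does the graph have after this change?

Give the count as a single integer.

Initial component count: 1
Remove (0,2): it was a bridge. Count increases: 1 -> 2.
  After removal, components: {0} {1,2,3,4}
New component count: 2

Answer: 2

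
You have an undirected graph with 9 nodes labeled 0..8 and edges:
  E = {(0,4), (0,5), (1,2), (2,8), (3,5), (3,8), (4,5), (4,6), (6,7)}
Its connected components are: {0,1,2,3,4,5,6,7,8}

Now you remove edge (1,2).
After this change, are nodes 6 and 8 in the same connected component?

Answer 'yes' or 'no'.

Answer: yes

Derivation:
Initial components: {0,1,2,3,4,5,6,7,8}
Removing edge (1,2): it was a bridge — component count 1 -> 2.
New components: {0,2,3,4,5,6,7,8} {1}
Are 6 and 8 in the same component? yes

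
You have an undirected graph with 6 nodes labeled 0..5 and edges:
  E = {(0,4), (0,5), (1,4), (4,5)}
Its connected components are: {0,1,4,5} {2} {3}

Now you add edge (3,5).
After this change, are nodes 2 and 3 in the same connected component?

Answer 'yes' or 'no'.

Initial components: {0,1,4,5} {2} {3}
Adding edge (3,5): merges {3} and {0,1,4,5}.
New components: {0,1,3,4,5} {2}
Are 2 and 3 in the same component? no

Answer: no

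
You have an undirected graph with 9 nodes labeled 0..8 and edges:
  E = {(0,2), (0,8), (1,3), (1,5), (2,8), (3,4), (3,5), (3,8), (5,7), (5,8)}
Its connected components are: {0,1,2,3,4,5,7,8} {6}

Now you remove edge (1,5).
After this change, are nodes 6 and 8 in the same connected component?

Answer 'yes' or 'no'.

Answer: no

Derivation:
Initial components: {0,1,2,3,4,5,7,8} {6}
Removing edge (1,5): not a bridge — component count unchanged at 2.
New components: {0,1,2,3,4,5,7,8} {6}
Are 6 and 8 in the same component? no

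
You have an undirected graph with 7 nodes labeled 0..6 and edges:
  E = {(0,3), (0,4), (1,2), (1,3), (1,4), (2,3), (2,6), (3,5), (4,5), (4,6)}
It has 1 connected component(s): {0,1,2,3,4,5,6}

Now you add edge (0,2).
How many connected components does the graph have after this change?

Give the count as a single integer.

Answer: 1

Derivation:
Initial component count: 1
Add (0,2): endpoints already in same component. Count unchanged: 1.
New component count: 1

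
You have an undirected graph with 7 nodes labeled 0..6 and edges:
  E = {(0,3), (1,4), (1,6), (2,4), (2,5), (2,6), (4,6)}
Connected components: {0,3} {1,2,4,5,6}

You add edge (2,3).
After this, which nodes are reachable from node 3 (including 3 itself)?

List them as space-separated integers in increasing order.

Answer: 0 1 2 3 4 5 6

Derivation:
Before: nodes reachable from 3: {0,3}
Adding (2,3): merges 3's component with another. Reachability grows.
After: nodes reachable from 3: {0,1,2,3,4,5,6}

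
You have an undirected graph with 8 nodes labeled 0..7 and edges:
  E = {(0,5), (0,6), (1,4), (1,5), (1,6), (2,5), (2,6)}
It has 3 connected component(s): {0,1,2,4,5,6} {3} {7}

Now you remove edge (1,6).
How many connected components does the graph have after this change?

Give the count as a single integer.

Initial component count: 3
Remove (1,6): not a bridge. Count unchanged: 3.
  After removal, components: {0,1,2,4,5,6} {3} {7}
New component count: 3

Answer: 3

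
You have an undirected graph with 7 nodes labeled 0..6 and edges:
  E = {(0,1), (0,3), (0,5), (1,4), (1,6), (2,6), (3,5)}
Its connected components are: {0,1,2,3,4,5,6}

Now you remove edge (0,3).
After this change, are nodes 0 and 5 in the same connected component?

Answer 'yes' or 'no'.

Initial components: {0,1,2,3,4,5,6}
Removing edge (0,3): not a bridge — component count unchanged at 1.
New components: {0,1,2,3,4,5,6}
Are 0 and 5 in the same component? yes

Answer: yes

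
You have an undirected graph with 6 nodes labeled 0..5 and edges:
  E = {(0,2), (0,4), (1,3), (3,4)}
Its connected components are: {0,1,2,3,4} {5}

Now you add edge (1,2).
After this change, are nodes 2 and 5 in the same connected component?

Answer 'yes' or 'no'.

Initial components: {0,1,2,3,4} {5}
Adding edge (1,2): both already in same component {0,1,2,3,4}. No change.
New components: {0,1,2,3,4} {5}
Are 2 and 5 in the same component? no

Answer: no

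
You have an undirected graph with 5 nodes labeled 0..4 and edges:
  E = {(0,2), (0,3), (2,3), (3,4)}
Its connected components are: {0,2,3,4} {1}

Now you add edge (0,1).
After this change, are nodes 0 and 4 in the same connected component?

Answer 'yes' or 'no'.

Initial components: {0,2,3,4} {1}
Adding edge (0,1): merges {0,2,3,4} and {1}.
New components: {0,1,2,3,4}
Are 0 and 4 in the same component? yes

Answer: yes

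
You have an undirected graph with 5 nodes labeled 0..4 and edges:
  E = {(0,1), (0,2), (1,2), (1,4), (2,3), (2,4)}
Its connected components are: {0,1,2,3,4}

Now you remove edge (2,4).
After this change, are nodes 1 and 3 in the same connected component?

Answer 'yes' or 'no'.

Answer: yes

Derivation:
Initial components: {0,1,2,3,4}
Removing edge (2,4): not a bridge — component count unchanged at 1.
New components: {0,1,2,3,4}
Are 1 and 3 in the same component? yes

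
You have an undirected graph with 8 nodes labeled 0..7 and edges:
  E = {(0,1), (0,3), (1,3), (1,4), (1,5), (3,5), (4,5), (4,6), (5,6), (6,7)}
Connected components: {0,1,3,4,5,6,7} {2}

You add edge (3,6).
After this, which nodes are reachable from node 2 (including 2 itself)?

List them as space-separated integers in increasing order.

Before: nodes reachable from 2: {2}
Adding (3,6): both endpoints already in same component. Reachability from 2 unchanged.
After: nodes reachable from 2: {2}

Answer: 2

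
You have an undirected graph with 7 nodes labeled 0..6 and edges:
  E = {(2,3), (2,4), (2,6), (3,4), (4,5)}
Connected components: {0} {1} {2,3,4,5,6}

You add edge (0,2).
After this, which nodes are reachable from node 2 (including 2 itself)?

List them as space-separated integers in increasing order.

Before: nodes reachable from 2: {2,3,4,5,6}
Adding (0,2): merges 2's component with another. Reachability grows.
After: nodes reachable from 2: {0,2,3,4,5,6}

Answer: 0 2 3 4 5 6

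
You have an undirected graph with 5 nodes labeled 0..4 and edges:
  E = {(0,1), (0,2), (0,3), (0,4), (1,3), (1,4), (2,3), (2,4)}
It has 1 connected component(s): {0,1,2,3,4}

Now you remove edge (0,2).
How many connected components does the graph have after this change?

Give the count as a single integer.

Answer: 1

Derivation:
Initial component count: 1
Remove (0,2): not a bridge. Count unchanged: 1.
  After removal, components: {0,1,2,3,4}
New component count: 1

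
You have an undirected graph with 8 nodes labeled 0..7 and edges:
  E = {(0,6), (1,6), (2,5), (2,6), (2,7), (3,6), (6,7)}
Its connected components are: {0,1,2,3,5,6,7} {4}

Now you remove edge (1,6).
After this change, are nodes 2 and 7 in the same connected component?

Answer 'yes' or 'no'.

Initial components: {0,1,2,3,5,6,7} {4}
Removing edge (1,6): it was a bridge — component count 2 -> 3.
New components: {0,2,3,5,6,7} {1} {4}
Are 2 and 7 in the same component? yes

Answer: yes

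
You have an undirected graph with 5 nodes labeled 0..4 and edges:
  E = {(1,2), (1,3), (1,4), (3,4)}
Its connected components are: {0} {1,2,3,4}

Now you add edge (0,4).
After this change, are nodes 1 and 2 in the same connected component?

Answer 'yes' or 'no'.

Initial components: {0} {1,2,3,4}
Adding edge (0,4): merges {0} and {1,2,3,4}.
New components: {0,1,2,3,4}
Are 1 and 2 in the same component? yes

Answer: yes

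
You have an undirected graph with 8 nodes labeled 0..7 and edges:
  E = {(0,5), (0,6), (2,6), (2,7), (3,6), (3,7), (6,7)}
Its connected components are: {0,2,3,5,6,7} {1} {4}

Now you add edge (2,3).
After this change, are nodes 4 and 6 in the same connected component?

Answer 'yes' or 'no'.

Initial components: {0,2,3,5,6,7} {1} {4}
Adding edge (2,3): both already in same component {0,2,3,5,6,7}. No change.
New components: {0,2,3,5,6,7} {1} {4}
Are 4 and 6 in the same component? no

Answer: no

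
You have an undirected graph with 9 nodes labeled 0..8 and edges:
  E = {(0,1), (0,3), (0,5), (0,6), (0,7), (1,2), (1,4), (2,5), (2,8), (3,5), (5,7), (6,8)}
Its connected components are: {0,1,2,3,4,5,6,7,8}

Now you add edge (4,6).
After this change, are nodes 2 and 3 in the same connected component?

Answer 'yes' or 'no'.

Initial components: {0,1,2,3,4,5,6,7,8}
Adding edge (4,6): both already in same component {0,1,2,3,4,5,6,7,8}. No change.
New components: {0,1,2,3,4,5,6,7,8}
Are 2 and 3 in the same component? yes

Answer: yes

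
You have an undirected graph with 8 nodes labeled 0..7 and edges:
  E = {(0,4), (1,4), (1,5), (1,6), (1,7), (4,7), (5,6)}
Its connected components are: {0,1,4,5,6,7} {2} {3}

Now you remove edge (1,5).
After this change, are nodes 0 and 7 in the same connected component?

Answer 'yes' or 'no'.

Answer: yes

Derivation:
Initial components: {0,1,4,5,6,7} {2} {3}
Removing edge (1,5): not a bridge — component count unchanged at 3.
New components: {0,1,4,5,6,7} {2} {3}
Are 0 and 7 in the same component? yes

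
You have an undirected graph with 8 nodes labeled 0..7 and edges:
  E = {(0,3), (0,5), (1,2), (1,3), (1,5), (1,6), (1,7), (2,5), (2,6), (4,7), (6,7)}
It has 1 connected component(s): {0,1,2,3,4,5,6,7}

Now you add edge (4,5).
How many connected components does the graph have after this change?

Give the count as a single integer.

Initial component count: 1
Add (4,5): endpoints already in same component. Count unchanged: 1.
New component count: 1

Answer: 1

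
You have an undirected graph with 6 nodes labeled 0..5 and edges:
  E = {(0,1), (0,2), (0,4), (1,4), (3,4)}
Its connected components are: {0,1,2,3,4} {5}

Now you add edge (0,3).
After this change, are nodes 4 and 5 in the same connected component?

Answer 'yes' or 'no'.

Answer: no

Derivation:
Initial components: {0,1,2,3,4} {5}
Adding edge (0,3): both already in same component {0,1,2,3,4}. No change.
New components: {0,1,2,3,4} {5}
Are 4 and 5 in the same component? no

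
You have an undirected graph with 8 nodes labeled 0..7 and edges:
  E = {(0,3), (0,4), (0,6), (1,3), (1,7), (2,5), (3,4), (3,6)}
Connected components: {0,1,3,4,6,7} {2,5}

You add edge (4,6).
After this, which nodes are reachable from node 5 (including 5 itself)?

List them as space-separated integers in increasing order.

Answer: 2 5

Derivation:
Before: nodes reachable from 5: {2,5}
Adding (4,6): both endpoints already in same component. Reachability from 5 unchanged.
After: nodes reachable from 5: {2,5}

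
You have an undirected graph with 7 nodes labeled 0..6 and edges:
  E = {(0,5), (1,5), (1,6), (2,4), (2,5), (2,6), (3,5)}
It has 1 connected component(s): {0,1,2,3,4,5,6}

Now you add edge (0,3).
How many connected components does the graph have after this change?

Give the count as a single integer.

Answer: 1

Derivation:
Initial component count: 1
Add (0,3): endpoints already in same component. Count unchanged: 1.
New component count: 1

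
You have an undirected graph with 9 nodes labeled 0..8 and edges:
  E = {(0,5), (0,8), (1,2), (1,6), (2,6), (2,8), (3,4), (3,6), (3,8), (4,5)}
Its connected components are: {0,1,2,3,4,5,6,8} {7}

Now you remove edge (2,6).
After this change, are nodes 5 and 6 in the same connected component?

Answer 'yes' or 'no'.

Answer: yes

Derivation:
Initial components: {0,1,2,3,4,5,6,8} {7}
Removing edge (2,6): not a bridge — component count unchanged at 2.
New components: {0,1,2,3,4,5,6,8} {7}
Are 5 and 6 in the same component? yes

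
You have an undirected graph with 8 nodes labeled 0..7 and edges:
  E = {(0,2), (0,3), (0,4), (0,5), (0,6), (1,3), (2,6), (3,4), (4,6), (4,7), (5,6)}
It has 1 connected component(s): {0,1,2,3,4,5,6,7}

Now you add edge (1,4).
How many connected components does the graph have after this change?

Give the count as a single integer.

Answer: 1

Derivation:
Initial component count: 1
Add (1,4): endpoints already in same component. Count unchanged: 1.
New component count: 1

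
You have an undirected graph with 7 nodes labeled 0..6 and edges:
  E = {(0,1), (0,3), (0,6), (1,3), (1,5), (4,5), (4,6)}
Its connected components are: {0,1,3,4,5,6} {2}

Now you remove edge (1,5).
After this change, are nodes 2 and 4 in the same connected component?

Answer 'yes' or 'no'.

Answer: no

Derivation:
Initial components: {0,1,3,4,5,6} {2}
Removing edge (1,5): not a bridge — component count unchanged at 2.
New components: {0,1,3,4,5,6} {2}
Are 2 and 4 in the same component? no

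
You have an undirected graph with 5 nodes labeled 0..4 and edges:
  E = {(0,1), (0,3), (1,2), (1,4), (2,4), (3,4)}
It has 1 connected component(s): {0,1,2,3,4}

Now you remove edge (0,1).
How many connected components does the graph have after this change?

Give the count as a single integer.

Initial component count: 1
Remove (0,1): not a bridge. Count unchanged: 1.
  After removal, components: {0,1,2,3,4}
New component count: 1

Answer: 1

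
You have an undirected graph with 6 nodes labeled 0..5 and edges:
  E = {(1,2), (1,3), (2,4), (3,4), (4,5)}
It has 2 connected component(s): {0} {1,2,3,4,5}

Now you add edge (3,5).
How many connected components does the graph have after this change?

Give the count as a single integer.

Initial component count: 2
Add (3,5): endpoints already in same component. Count unchanged: 2.
New component count: 2

Answer: 2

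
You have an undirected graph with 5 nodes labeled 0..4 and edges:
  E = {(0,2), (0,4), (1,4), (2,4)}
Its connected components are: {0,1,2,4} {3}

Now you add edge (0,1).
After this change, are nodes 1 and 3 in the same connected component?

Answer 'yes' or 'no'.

Answer: no

Derivation:
Initial components: {0,1,2,4} {3}
Adding edge (0,1): both already in same component {0,1,2,4}. No change.
New components: {0,1,2,4} {3}
Are 1 and 3 in the same component? no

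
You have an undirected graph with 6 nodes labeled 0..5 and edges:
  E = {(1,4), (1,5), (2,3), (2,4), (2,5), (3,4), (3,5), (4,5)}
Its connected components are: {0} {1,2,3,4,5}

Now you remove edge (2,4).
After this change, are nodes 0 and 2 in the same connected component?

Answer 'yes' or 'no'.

Answer: no

Derivation:
Initial components: {0} {1,2,3,4,5}
Removing edge (2,4): not a bridge — component count unchanged at 2.
New components: {0} {1,2,3,4,5}
Are 0 and 2 in the same component? no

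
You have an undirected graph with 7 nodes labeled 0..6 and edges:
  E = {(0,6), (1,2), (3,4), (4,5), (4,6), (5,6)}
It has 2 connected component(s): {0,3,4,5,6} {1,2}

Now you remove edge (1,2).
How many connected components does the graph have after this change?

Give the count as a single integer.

Initial component count: 2
Remove (1,2): it was a bridge. Count increases: 2 -> 3.
  After removal, components: {0,3,4,5,6} {1} {2}
New component count: 3

Answer: 3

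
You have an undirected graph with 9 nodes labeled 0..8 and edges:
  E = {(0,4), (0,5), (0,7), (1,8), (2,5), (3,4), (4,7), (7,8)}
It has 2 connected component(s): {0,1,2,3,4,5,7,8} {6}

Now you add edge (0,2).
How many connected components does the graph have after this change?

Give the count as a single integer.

Answer: 2

Derivation:
Initial component count: 2
Add (0,2): endpoints already in same component. Count unchanged: 2.
New component count: 2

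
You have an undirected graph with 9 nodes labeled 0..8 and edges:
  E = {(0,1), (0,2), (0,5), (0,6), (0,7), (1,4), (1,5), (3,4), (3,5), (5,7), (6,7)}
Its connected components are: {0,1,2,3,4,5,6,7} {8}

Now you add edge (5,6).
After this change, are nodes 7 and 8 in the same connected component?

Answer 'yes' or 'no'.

Answer: no

Derivation:
Initial components: {0,1,2,3,4,5,6,7} {8}
Adding edge (5,6): both already in same component {0,1,2,3,4,5,6,7}. No change.
New components: {0,1,2,3,4,5,6,7} {8}
Are 7 and 8 in the same component? no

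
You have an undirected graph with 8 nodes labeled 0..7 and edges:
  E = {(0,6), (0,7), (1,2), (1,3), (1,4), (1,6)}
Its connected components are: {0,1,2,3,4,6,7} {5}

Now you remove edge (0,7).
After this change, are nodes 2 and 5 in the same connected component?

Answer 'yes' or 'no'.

Initial components: {0,1,2,3,4,6,7} {5}
Removing edge (0,7): it was a bridge — component count 2 -> 3.
New components: {0,1,2,3,4,6} {5} {7}
Are 2 and 5 in the same component? no

Answer: no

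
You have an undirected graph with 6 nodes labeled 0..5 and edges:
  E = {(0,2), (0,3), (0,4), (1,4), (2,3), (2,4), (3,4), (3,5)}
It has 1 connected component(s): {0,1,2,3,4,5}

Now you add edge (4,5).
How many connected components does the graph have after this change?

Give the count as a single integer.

Initial component count: 1
Add (4,5): endpoints already in same component. Count unchanged: 1.
New component count: 1

Answer: 1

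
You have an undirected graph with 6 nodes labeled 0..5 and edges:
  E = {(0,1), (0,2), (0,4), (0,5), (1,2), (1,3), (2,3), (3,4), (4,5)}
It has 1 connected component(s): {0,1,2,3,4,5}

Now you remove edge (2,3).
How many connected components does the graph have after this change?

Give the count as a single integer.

Answer: 1

Derivation:
Initial component count: 1
Remove (2,3): not a bridge. Count unchanged: 1.
  After removal, components: {0,1,2,3,4,5}
New component count: 1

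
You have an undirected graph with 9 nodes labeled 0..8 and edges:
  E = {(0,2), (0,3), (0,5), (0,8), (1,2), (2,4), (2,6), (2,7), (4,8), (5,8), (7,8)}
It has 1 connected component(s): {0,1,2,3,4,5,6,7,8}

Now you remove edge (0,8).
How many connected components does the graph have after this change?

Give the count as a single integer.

Answer: 1

Derivation:
Initial component count: 1
Remove (0,8): not a bridge. Count unchanged: 1.
  After removal, components: {0,1,2,3,4,5,6,7,8}
New component count: 1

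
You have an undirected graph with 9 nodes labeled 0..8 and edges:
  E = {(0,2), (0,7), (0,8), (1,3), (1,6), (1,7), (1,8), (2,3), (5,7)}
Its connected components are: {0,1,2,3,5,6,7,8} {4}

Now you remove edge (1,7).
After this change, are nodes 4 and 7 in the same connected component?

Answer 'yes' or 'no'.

Initial components: {0,1,2,3,5,6,7,8} {4}
Removing edge (1,7): not a bridge — component count unchanged at 2.
New components: {0,1,2,3,5,6,7,8} {4}
Are 4 and 7 in the same component? no

Answer: no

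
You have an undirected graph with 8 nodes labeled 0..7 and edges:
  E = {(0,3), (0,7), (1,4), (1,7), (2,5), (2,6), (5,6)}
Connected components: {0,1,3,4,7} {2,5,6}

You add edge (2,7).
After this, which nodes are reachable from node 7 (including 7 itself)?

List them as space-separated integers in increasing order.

Answer: 0 1 2 3 4 5 6 7

Derivation:
Before: nodes reachable from 7: {0,1,3,4,7}
Adding (2,7): merges 7's component with another. Reachability grows.
After: nodes reachable from 7: {0,1,2,3,4,5,6,7}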